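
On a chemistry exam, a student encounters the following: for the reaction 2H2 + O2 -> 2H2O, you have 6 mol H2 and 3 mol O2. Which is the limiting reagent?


Mole ratio available / coefficient:
  H2: 6/2 = 3.000
  O2: 3/1 = 3.000
Smaller ratio is limiting.

neither (stoichiometric); H2 and O2 are fully consumed


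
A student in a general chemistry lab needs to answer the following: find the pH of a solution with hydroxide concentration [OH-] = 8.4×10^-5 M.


pOH = -log10([OH-]) = -log10(8.4×10^-5)
= 5 - log10(8.4) = 4.08
pH = 14 - pOH = 14 - 4.08 = 9.92

9.92


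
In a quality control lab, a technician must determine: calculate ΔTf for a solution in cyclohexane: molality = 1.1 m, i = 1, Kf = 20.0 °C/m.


ΔTf = Kf × m × i
= 20.0 × 1.1 × 1
= 22.0 °C

22.0 °C


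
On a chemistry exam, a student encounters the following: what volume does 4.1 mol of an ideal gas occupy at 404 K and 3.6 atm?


PV = nRT  (R = 0.08206 L·atm/(mol·K))
V = nRT/P = 4.1×0.08206×404/3.6
= 37.757 L

37.757 L


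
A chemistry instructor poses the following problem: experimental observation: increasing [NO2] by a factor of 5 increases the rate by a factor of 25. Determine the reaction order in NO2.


rate ∝ [NO2]^n
5^n = 25 → n = 2
Order in NO2: 2

2


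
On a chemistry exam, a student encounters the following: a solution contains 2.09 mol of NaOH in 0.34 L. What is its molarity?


M = n/V = 2.09/0.34 = 6.147 mol/L

6.147 M


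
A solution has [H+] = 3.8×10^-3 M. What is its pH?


pH = -log10([H+]) = -log10(3.8×10^-3)
= 3 - log10(3.8)
= 3 - 0.58
= 2.42

2.42


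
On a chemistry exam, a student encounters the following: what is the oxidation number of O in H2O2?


Peroxide: O is -1
Oxidation number: -1

-1


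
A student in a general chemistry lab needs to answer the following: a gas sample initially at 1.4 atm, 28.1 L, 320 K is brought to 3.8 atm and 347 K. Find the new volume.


P1V1/T1 = P2V2/T2
V2 = P1V1T2/(T1P2)
= 1.4×28.1×347/(320×3.8)
= 11.226 L

11.226 L


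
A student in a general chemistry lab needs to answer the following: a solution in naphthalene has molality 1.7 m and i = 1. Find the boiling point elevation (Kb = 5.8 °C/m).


ΔTb = Kb × m × i
= 5.8 × 1.7 × 1
= 9.86 °C

9.86 °C


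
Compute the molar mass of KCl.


M(KCl) = 1×39.1 + 1×35.45
= 39.1 + 35.45
= 74.55 g/mol

74.55 g/mol


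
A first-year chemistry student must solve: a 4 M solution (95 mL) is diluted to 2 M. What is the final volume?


C1V1 = C2V2
4 × 95 = 2 × V2
V2 = 380/2 = 190.0 mL

190.0 mL


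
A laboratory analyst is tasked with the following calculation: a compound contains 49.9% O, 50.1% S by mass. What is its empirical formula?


Assume 100 g sample. Moles of each element:
  O: 49.9/16.0 = 3.119 mol
  S: 50.1/32.07 = 1.562 mol
Divide by smallest (1.562):
  O: 3.119/1.562 = 2.0
  S: 1.562/1.562 = 1.0
Empirical formula: SO2

SO2


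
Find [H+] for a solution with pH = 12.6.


[H+] = 10^(-pH) = 10^(-12.6)
= 2.51×10^-13 M

2.51×10^-13 M


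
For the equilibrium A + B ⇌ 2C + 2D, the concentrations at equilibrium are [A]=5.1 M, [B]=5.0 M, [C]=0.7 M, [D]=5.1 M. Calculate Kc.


Kc = [C]^2[D]^2/([A][B])
= (0.7^2 × 5.1^2)/(5.1^1 × 5.0^1)
= 12.7449/25.5
= 0.4998

0.4998


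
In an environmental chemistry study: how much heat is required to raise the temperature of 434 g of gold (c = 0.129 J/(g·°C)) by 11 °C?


q = mcΔT = 434 × 0.129 × 11
= 615.85 J

615.85 J


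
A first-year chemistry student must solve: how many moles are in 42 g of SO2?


M(SO2) = 64.07 g/mol
n = mass/M = 42/64.07 = 0.6555 mol

0.6555 mol


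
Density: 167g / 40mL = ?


ρ = mass/volume
= 167/40
= 4.175 g/mL

4.175 g/mL


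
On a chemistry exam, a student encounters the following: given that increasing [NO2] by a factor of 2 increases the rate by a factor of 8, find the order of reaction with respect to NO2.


rate ∝ [NO2]^n
2^n = 8 → n = 3
Order in NO2: 3

3


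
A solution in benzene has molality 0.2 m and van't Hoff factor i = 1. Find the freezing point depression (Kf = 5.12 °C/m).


ΔTf = Kf × m × i
= 5.12 × 0.2 × 1
= 1.024 °C

1.024 °C


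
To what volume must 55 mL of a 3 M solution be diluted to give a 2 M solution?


C1V1 = C2V2
3 × 55 = 2 × V2
V2 = 165/2 = 82.5 mL

82.5 mL


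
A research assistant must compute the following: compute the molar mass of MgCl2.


M(MgCl2) = 1×24.31 + 2×35.45
= 24.31 + 70.9
= 95.21 g/mol

95.21 g/mol


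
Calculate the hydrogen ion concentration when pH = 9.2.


[H+] = 10^(-pH) = 10^(-9.2)
= 6.31×10^-10 M

6.31×10^-10 M


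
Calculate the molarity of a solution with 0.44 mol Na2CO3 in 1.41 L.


M = n/V = 0.44/1.41 = 0.312 mol/L

0.312 M


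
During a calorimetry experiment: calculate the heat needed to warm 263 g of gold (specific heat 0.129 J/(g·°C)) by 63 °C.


q = mcΔT = 263 × 0.129 × 63
= 2137.40 J

2137.40 J


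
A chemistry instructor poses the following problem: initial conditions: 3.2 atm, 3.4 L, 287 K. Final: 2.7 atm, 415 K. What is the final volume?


P1V1/T1 = P2V2/T2
V2 = P1V1T2/(T1P2)
= 3.2×3.4×415/(287×2.7)
= 5.827 L

5.827 L


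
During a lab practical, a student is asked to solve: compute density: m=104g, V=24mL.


ρ = mass/volume
= 104/24
= 4.333 g/mL

4.333 g/mL


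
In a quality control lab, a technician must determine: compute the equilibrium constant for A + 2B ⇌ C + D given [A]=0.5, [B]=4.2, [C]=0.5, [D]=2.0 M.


Kc = [C][D]/([A][B]^2)
= (0.5^1 × 2.0^1)/(0.5^1 × 4.2^2)
= 1/8.82
= 0.1134

0.1134


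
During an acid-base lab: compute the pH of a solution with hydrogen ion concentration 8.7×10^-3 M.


pH = -log10([H+]) = -log10(8.7×10^-3)
= 3 - log10(8.7)
= 3 - 0.94
= 2.06

2.06


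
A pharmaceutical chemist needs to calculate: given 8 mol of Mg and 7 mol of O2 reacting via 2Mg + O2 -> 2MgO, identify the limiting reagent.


Mole ratio available / coefficient:
  Mg: 8/2 = 4.000
  O2: 7/1 = 7.000
Smaller ratio is limiting.

Mg


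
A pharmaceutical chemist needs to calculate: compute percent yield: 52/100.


% yield = actual/theoretical × 100
= 52/100 × 100
= 52.0%

52.0%


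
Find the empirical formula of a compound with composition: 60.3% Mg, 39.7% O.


Assume 100 g sample. Moles of each element:
  Mg: 60.3/24.31 = 2.48 mol
  O: 39.7/16.0 = 2.481 mol
Divide by smallest (2.48):
  Mg: 2.48/2.48 = 1.0
  O: 2.481/2.48 = 1.0
Empirical formula: MgO

MgO


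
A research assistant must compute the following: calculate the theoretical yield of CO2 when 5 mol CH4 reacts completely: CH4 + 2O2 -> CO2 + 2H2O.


Mole ratio CO2:CH4 = 1:1
n(CO2) = 5 × 1/1 = 5.000 mol
mass = 5.000 × 44.01 = 220.05 g

220.05 g


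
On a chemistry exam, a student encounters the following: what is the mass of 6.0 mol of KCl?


M(KCl) = 74.55 g/mol
mass = n × M = 6.0 × 74.55 = 447.30 g

447.30 g


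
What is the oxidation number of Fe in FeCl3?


x + 3(-1) = 0, so x = +3
Oxidation number: +3

+3


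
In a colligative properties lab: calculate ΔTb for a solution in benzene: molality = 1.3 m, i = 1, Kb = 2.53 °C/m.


ΔTb = Kb × m × i
= 2.53 × 1.3 × 1
= 3.289 °C

3.289 °C


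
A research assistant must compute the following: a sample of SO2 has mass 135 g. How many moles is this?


M(SO2) = 64.07 g/mol
n = mass/M = 135/64.07 = 2.1071 mol

2.1071 mol


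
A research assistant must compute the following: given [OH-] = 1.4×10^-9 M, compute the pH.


pOH = -log10([OH-]) = -log10(1.4×10^-9)
= 9 - log10(1.4) = 8.85
pH = 14 - pOH = 14 - 8.85 = 5.15

5.15


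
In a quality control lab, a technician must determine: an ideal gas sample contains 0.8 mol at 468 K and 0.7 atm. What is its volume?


PV = nRT  (R = 0.08206 L·atm/(mol·K))
V = nRT/P = 0.8×0.08206×468/0.7
= 43.89 L

43.89 L


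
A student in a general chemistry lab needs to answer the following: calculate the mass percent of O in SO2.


M(SO2) = 1×32.07 + 2×16.0 = 64.07 g/mol
Mass of O = 2 × 16.0 = 32.00 g/mol
% O = 32.00/64.07 × 100 = 49.95%

49.95%


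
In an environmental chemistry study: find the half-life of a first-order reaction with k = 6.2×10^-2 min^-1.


t½ = ln2/k = 0.693147/(6.2×10^-2 min^-1)
= 11.18 min

11.18 min


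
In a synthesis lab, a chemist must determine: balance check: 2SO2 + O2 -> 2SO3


Equation: 2SO2 + O2 -> 2SO3
Check atoms: O: 6=6, S: 2=2
Balanced

Yes, balanced


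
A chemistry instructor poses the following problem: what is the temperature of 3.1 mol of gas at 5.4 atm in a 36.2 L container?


PV = nRT  (R = 0.08206 L·atm/(mol·K))
T = PV/(nR) = 5.4×36.2/(3.1×0.08206)
= 195.48/0.254386
= 768.44 K

768.44 K


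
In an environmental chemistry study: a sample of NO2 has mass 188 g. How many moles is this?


M(NO2) = 46.01 g/mol
n = mass/M = 188/46.01 = 4.0861 mol

4.0861 mol


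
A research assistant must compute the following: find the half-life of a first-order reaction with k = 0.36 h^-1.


t½ = ln2/k = 0.693147/(0.36 h^-1)
= 1.925 h

1.925 h


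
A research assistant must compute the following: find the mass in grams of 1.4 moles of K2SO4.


M(K2SO4) = 174.27 g/mol
mass = n × M = 1.4 × 174.27 = 243.98 g

243.98 g


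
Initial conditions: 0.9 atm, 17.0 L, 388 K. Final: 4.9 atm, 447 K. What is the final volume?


P1V1/T1 = P2V2/T2
V2 = P1V1T2/(T1P2)
= 0.9×17.0×447/(388×4.9)
= 3.597 L

3.597 L


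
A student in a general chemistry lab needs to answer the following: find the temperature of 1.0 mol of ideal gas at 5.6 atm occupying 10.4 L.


PV = nRT  (R = 0.08206 L·atm/(mol·K))
T = PV/(nR) = 5.6×10.4/(1.0×0.08206)
= 58.24/0.082060
= 709.72 K

709.72 K


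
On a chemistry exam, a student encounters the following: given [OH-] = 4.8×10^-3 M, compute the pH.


pOH = -log10([OH-]) = -log10(4.8×10^-3)
= 3 - log10(4.8) = 2.32
pH = 14 - pOH = 14 - 2.32 = 11.68

11.68


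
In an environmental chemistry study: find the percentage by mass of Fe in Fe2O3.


M(Fe2O3) = 2×55.85 + 3×16.0 = 159.70 g/mol
Mass of Fe = 2 × 55.85 = 111.70 g/mol
% Fe = 111.70/159.70 × 100 = 69.94%

69.94%


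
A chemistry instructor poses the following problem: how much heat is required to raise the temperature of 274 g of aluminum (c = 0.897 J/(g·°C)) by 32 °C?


q = mcΔT = 274 × 0.897 × 32
= 7864.90 J

7864.90 J


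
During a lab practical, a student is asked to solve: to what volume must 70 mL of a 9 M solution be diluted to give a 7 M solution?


C1V1 = C2V2
9 × 70 = 7 × V2
V2 = 630/7 = 90.0 mL

90.0 mL


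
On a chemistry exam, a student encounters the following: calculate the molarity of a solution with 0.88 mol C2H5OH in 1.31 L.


M = n/V = 0.88/1.31 = 0.672 mol/L

0.672 M


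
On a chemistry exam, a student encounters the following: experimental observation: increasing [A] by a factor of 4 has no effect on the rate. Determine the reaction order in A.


rate ∝ [A]^n
rate ∝ [A]^0
Order in A: 0

0


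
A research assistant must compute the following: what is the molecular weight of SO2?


M(SO2) = 1×32.07 + 2×16.0
= 32.07 + 32.0
= 64.07 g/mol

64.07 g/mol


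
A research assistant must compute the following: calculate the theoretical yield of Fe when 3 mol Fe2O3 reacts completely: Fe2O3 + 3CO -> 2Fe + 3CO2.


Mole ratio Fe:Fe2O3 = 2:1
n(Fe) = 3 × 2/1 = 6.000 mol
mass = 6.000 × 55.85 = 335.1 g

335.1 g


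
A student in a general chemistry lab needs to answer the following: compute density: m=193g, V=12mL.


ρ = mass/volume
= 193/12
= 16.083 g/mL

16.083 g/mL


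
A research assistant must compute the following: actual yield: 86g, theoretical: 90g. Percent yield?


% yield = actual/theoretical × 100
= 86/90 × 100
= 95.56%

95.56%


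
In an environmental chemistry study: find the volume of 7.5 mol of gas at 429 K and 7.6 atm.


PV = nRT  (R = 0.08206 L·atm/(mol·K))
V = nRT/P = 7.5×0.08206×429/7.6
= 34.741 L

34.741 L


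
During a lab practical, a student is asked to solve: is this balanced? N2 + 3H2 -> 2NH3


Equation: N2 + 3H2 -> 2NH3
Check atoms: H: 6=6, N: 2=2
Balanced

Yes, balanced


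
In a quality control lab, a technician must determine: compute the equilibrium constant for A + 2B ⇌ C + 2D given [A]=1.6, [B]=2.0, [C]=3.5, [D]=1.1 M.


Kc = [C][D]^2/([A][B]^2)
= (3.5^1 × 1.1^2)/(1.6^1 × 2.0^2)
= 4.235/6.4
= 0.6617

0.6617


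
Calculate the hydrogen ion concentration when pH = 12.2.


[H+] = 10^(-pH) = 10^(-12.2)
= 6.31×10^-13 M

6.31×10^-13 M


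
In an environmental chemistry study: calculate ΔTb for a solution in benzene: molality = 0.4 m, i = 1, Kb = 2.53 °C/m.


ΔTb = Kb × m × i
= 2.53 × 0.4 × 1
= 1.012 °C

1.012 °C


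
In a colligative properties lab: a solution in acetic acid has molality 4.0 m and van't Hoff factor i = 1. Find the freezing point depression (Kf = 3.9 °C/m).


ΔTf = Kf × m × i
= 3.9 × 4.0 × 1
= 15.6 °C

15.6 °C


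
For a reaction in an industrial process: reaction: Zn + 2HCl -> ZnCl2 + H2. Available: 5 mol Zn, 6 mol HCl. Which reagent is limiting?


Mole ratio available / coefficient:
  Zn: 5/1 = 5.000
  HCl: 6/2 = 3.000
Smaller ratio is limiting.

HCl


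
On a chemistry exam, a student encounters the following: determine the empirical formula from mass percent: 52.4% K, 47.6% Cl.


Assume 100 g sample. Moles of each element:
  K: 52.4/39.1 = 1.34 mol
  Cl: 47.6/35.45 = 1.343 mol
Divide by smallest (1.34):
  K: 1.34/1.34 = 1.0
  Cl: 1.343/1.34 = 1.0
Empirical formula: KCl

KCl


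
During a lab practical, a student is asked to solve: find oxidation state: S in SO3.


x + 3(-2) = 0, so x = +6
Oxidation number: +6

+6


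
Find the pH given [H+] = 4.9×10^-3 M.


pH = -log10([H+]) = -log10(4.9×10^-3)
= 3 - log10(4.9)
= 3 - 0.69
= 2.31

2.31


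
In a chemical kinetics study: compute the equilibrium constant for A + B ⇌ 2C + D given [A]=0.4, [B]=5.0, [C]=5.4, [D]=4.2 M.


Kc = [C]^2[D]/([A][B])
= (5.4^2 × 4.2^1)/(0.4^1 × 5.0^1)
= 122.472/2
= 61.24

61.24


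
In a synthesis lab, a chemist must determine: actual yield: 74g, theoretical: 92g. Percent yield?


% yield = actual/theoretical × 100
= 74/92 × 100
= 80.43%

80.43%


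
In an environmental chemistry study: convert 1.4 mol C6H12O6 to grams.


M(C6H12O6) = 180.16 g/mol
mass = n × M = 1.4 × 180.16 = 252.22 g

252.22 g


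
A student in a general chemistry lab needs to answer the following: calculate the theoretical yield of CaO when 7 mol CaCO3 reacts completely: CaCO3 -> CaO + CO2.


Mole ratio CaO:CaCO3 = 1:1
n(CaO) = 7 × 1/1 = 7.000 mol
mass = 7.000 × 56.08 = 392.56 g

392.56 g


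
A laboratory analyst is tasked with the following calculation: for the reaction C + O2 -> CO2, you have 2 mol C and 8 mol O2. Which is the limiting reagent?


Mole ratio available / coefficient:
  C: 2/1 = 2.000
  O2: 8/1 = 8.000
Smaller ratio is limiting.

C


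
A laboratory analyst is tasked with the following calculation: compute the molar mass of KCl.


M(KCl) = 1×39.1 + 1×35.45
= 39.1 + 35.45
= 74.55 g/mol

74.55 g/mol


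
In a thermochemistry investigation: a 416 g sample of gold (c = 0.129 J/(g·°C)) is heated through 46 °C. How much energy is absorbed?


q = mcΔT = 416 × 0.129 × 46
= 2468.54 J

2468.54 J


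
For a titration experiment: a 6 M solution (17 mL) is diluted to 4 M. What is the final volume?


C1V1 = C2V2
6 × 17 = 4 × V2
V2 = 102/4 = 25.5 mL

25.5 mL


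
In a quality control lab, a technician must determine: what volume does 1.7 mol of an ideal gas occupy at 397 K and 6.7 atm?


PV = nRT  (R = 0.08206 L·atm/(mol·K))
V = nRT/P = 1.7×0.08206×397/6.7
= 8.266 L

8.266 L


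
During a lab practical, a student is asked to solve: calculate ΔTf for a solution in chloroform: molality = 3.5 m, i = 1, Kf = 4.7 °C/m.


ΔTf = Kf × m × i
= 4.7 × 3.5 × 1
= 16.45 °C

16.45 °C


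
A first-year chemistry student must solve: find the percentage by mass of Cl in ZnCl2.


M(ZnCl2) = 1×65.38 + 2×35.45 = 136.28 g/mol
Mass of Cl = 2 × 35.45 = 70.90 g/mol
% Cl = 70.90/136.28 × 100 = 52.03%

52.03%


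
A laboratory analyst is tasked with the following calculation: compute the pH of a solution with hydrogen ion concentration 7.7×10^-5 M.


pH = -log10([H+]) = -log10(7.7×10^-5)
= 5 - log10(7.7)
= 5 - 0.89
= 4.11

4.11


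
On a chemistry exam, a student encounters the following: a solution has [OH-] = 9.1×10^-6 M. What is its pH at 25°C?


pOH = -log10([OH-]) = -log10(9.1×10^-6)
= 6 - log10(9.1) = 5.04
pH = 14 - pOH = 14 - 5.04 = 8.96

8.96


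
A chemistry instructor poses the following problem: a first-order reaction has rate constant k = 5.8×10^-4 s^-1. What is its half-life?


t½ = ln2/k = 0.693147/(5.8×10^-4 s^-1)
= 1195 s

1195 s


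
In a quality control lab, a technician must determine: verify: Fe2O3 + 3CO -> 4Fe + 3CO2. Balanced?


Equation: Fe2O3 + 3CO -> 4Fe + 3CO2
Check atoms: C: 3=3, Fe: 2≠4, O: 6=6
Not balanced

No, not balanced


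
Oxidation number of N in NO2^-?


x + 2(-2) = -1, so x = +3
Oxidation number: +3

+3


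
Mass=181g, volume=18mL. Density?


ρ = mass/volume
= 181/18
= 10.056 g/mL

10.056 g/mL


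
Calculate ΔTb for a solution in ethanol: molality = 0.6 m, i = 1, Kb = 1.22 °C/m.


ΔTb = Kb × m × i
= 1.22 × 0.6 × 1
= 0.732 °C

0.732 °C


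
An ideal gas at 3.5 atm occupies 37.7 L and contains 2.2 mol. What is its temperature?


PV = nRT  (R = 0.08206 L·atm/(mol·K))
T = PV/(nR) = 3.5×37.7/(2.2×0.08206)
= 131.95/0.180532
= 730.90 K

730.90 K


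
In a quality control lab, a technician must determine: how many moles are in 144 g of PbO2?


M(PbO2) = 239.2 g/mol
n = mass/M = 144/239.2 = 0.602 mol

0.602 mol


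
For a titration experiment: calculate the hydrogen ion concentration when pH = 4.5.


[H+] = 10^(-pH) = 10^(-4.5)
= 3.16×10^-5 M

3.16×10^-5 M


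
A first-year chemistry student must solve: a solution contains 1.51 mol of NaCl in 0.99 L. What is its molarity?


M = n/V = 1.51/0.99 = 1.525 mol/L

1.525 M


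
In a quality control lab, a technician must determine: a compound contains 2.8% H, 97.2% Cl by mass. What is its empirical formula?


Assume 100 g sample. Moles of each element:
  H: 2.8/1.008 = 2.778 mol
  Cl: 97.2/35.45 = 2.742 mol
Divide by smallest (2.742):
  H: 2.778/2.742 = 1.01
  Cl: 2.742/2.742 = 1.0
Empirical formula: HCl

HCl


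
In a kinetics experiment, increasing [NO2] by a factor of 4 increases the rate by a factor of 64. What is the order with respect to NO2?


rate ∝ [NO2]^n
4^n = 64 → n = 3
Order in NO2: 3

3


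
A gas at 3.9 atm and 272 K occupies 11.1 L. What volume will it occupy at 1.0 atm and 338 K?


P1V1/T1 = P2V2/T2
V2 = P1V1T2/(T1P2)
= 3.9×11.1×338/(272×1.0)
= 53.794 L

53.794 L


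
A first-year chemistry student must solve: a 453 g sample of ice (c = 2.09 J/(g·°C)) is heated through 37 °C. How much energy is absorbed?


q = mcΔT = 453 × 2.09 × 37
= 35030.49 J

35030.49 J


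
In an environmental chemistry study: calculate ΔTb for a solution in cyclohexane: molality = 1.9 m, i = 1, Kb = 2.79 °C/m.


ΔTb = Kb × m × i
= 2.79 × 1.9 × 1
= 5.301 °C

5.301 °C


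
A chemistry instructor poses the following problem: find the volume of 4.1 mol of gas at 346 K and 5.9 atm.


PV = nRT  (R = 0.08206 L·atm/(mol·K))
V = nRT/P = 4.1×0.08206×346/5.9
= 19.731 L

19.731 L


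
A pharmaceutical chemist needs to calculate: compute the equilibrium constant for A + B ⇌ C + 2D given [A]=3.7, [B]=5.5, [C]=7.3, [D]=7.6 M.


Kc = [C][D]^2/([A][B])
= (7.3^1 × 7.6^2)/(3.7^1 × 5.5^1)
= 421.648/20.35
= 20.72

20.72


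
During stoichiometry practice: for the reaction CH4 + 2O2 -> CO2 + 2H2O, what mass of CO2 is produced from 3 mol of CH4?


Mole ratio CO2:CH4 = 1:1
n(CO2) = 3 × 1/1 = 3.000 mol
mass = 3.000 × 44.01 = 132.03 g

132.03 g


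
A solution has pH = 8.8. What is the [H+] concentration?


[H+] = 10^(-pH) = 10^(-8.8)
= 1.58×10^-9 M

1.58×10^-9 M


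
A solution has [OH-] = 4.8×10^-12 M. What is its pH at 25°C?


pOH = -log10([OH-]) = -log10(4.8×10^-12)
= 12 - log10(4.8) = 11.32
pH = 14 - pOH = 14 - 11.32 = 2.68

2.68


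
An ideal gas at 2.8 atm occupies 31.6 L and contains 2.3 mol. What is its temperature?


PV = nRT  (R = 0.08206 L·atm/(mol·K))
T = PV/(nR) = 2.8×31.6/(2.3×0.08206)
= 88.48/0.188738
= 468.80 K

468.80 K


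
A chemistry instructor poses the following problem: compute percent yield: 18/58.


% yield = actual/theoretical × 100
= 18/58 × 100
= 31.03%

31.03%


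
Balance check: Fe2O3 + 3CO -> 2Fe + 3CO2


Equation: Fe2O3 + 3CO -> 2Fe + 3CO2
Check atoms: C: 3=3, Fe: 2=2, O: 6=6
Balanced

Yes, balanced


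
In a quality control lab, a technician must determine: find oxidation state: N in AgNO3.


(+1) + x + 3(-2) = 0, so x = +5
Oxidation number: +5

+5


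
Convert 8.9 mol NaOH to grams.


M(NaOH) = 40.0 g/mol
mass = n × M = 8.9 × 40.0 = 356.00 g

356.00 g


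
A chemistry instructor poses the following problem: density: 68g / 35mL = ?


ρ = mass/volume
= 68/35
= 1.943 g/mL

1.943 g/mL


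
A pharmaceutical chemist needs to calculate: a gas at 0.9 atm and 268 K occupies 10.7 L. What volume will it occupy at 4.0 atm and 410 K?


P1V1/T1 = P2V2/T2
V2 = P1V1T2/(T1P2)
= 0.9×10.7×410/(268×4.0)
= 3.683 L

3.683 L


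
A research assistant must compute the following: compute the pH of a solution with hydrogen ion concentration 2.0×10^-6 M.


pH = -log10([H+]) = -log10(2.0×10^-6)
= 6 - log10(2.0)
= 6 - 0.3
= 5.7

5.7


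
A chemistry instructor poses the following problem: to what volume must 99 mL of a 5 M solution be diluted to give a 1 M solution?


C1V1 = C2V2
5 × 99 = 1 × V2
V2 = 495/1 = 495.0 mL

495.0 mL


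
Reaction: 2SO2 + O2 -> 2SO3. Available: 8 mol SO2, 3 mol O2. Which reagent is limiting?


Mole ratio available / coefficient:
  SO2: 8/2 = 4.000
  O2: 3/1 = 3.000
Smaller ratio is limiting.

O2


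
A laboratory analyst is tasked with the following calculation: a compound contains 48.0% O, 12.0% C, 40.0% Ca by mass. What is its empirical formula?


Assume 100 g sample. Moles of each element:
  O: 48.0/16.0 = 3.0 mol
  C: 12.0/12.01 = 0.999 mol
  Ca: 40.0/40.08 = 0.998 mol
Divide by smallest (0.998):
  O: 3.0/0.998 = 3.01
  C: 0.999/0.998 = 1.0
  Ca: 0.998/0.998 = 1.0
Empirical formula: CaCO3

CaCO3


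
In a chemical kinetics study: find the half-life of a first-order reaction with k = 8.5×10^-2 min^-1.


t½ = ln2/k = 0.693147/(8.5×10^-2 min^-1)
= 8.155 min

8.155 min


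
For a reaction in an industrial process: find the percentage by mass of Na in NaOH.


M(NaOH) = 1×22.99 + 1×16.0 + 1×1.008 = 39.998 g/mol
Mass of Na = 1 × 22.99 = 22.99 g/mol
% Na = 22.99/39.998 × 100 = 57.48%

57.48%


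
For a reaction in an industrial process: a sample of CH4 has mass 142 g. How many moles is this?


M(CH4) = 16.04 g/mol
n = mass/M = 142/16.04 = 8.8529 mol

8.8529 mol


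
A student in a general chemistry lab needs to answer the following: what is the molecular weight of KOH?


M(KOH) = 1×39.1 + 1×16.0 + 1×1.008
= 39.1 + 16.0 + 1.01
= 56.11 g/mol

56.11 g/mol


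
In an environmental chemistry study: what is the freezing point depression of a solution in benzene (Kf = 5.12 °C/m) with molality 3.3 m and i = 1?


ΔTf = Kf × m × i
= 5.12 × 3.3 × 1
= 16.896 °C

16.896 °C


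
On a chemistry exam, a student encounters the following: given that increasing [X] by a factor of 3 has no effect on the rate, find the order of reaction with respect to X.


rate ∝ [X]^n
rate ∝ [X]^0
Order in X: 0

0


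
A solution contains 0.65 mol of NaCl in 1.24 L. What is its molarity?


M = n/V = 0.65/1.24 = 0.524 mol/L

0.524 M


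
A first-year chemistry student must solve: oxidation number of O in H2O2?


Peroxide: O is -1
Oxidation number: -1

-1


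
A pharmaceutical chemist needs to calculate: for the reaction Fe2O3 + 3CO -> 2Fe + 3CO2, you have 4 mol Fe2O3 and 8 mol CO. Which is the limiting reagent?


Mole ratio available / coefficient:
  Fe2O3: 4/1 = 4.000
  CO: 8/3 = 2.667
Smaller ratio is limiting.

CO


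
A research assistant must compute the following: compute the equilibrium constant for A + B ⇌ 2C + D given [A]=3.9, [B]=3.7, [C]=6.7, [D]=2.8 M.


Kc = [C]^2[D]/([A][B])
= (6.7^2 × 2.8^1)/(3.9^1 × 3.7^1)
= 125.692/14.43
= 8.710

8.710


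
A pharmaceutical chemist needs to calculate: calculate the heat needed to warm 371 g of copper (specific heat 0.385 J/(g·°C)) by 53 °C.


q = mcΔT = 371 × 0.385 × 53
= 7570.26 J

7570.26 J


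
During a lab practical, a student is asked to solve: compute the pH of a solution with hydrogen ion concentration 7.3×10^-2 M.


pH = -log10([H+]) = -log10(7.3×10^-2)
= 2 - log10(7.3)
= 2 - 0.86
= 1.14

1.14


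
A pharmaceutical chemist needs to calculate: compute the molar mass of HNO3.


M(HNO3) = 1×1.008 + 1×14.01 + 3×16.0
= 1.01 + 14.01 + 48.0
= 63.02 g/mol

63.02 g/mol


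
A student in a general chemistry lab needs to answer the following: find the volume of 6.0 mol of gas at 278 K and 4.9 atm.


PV = nRT  (R = 0.08206 L·atm/(mol·K))
V = nRT/P = 6.0×0.08206×278/4.9
= 27.934 L

27.934 L


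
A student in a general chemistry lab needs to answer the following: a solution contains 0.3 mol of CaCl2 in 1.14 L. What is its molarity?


M = n/V = 0.3/1.14 = 0.263 mol/L

0.263 M


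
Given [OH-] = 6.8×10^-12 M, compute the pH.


pOH = -log10([OH-]) = -log10(6.8×10^-12)
= 12 - log10(6.8) = 11.17
pH = 14 - pOH = 14 - 11.17 = 2.83

2.83


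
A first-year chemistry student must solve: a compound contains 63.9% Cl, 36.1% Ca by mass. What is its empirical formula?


Assume 100 g sample. Moles of each element:
  Cl: 63.9/35.45 = 1.803 mol
  Ca: 36.1/40.08 = 0.901 mol
Divide by smallest (0.901):
  Cl: 1.803/0.901 = 2.0
  Ca: 0.901/0.901 = 1.0
Empirical formula: CaCl2

CaCl2


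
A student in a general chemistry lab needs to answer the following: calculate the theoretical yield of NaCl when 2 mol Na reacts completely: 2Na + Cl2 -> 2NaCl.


Mole ratio NaCl:Na = 2:2
n(NaCl) = 2 × 2/2 = 2.000 mol
mass = 2.000 × 58.44 = 116.88 g

116.88 g


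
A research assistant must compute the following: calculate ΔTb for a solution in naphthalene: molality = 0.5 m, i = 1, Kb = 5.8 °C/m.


ΔTb = Kb × m × i
= 5.8 × 0.5 × 1
= 2.9 °C

2.9 °C


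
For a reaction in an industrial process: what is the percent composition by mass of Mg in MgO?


M(MgO) = 1×24.31 + 1×16.0 = 40.31 g/mol
Mass of Mg = 1 × 24.31 = 24.31 g/mol
% Mg = 24.31/40.31 × 100 = 60.31%

60.31%


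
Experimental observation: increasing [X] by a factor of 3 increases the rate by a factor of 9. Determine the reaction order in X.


rate ∝ [X]^n
3^n = 9 → n = 2
Order in X: 2

2


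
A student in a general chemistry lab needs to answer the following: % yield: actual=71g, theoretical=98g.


% yield = actual/theoretical × 100
= 71/98 × 100
= 72.45%

72.45%


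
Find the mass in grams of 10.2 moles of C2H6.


M(C2H6) = 30.07 g/mol
mass = n × M = 10.2 × 30.07 = 306.71 g

306.71 g


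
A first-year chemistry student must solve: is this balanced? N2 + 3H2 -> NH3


Equation: N2 + 3H2 -> NH3
Check atoms: H: 6≠3, N: 2≠1
Not balanced

No, not balanced


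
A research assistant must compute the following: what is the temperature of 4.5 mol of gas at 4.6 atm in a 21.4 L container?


PV = nRT  (R = 0.08206 L·atm/(mol·K))
T = PV/(nR) = 4.6×21.4/(4.5×0.08206)
= 98.44/0.369270
= 266.58 K

266.58 K


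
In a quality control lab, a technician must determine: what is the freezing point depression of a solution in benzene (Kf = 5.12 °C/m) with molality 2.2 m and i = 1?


ΔTf = Kf × m × i
= 5.12 × 2.2 × 1
= 11.264 °C

11.264 °C


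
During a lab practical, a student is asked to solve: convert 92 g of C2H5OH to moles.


M(C2H5OH) = 46.07 g/mol
n = mass/M = 92/46.07 = 1.997 mol

1.997 mol


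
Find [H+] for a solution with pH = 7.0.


[H+] = 10^(-pH) = 10^(-7.0)
= 1.0×10^-7 M

1.0×10^-7 M


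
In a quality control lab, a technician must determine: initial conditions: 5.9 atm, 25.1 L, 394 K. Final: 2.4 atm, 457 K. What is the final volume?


P1V1/T1 = P2V2/T2
V2 = P1V1T2/(T1P2)
= 5.9×25.1×457/(394×2.4)
= 71.571 L

71.571 L


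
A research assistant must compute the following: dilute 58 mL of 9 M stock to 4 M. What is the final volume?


C1V1 = C2V2
9 × 58 = 4 × V2
V2 = 522/4 = 130.5 mL

130.5 mL


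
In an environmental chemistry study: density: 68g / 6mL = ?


ρ = mass/volume
= 68/6
= 11.333 g/mL

11.333 g/mL


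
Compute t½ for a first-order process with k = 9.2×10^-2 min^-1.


t½ = ln2/k = 0.693147/(9.2×10^-2 min^-1)
= 7.534 min

7.534 min


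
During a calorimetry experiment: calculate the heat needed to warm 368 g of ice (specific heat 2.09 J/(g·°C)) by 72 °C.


q = mcΔT = 368 × 2.09 × 72
= 55376.64 J

55376.64 J


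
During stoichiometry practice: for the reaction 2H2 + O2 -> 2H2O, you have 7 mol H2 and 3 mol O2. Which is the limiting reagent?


Mole ratio available / coefficient:
  H2: 7/2 = 3.500
  O2: 3/1 = 3.000
Smaller ratio is limiting.

O2


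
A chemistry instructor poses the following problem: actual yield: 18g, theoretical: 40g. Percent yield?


% yield = actual/theoretical × 100
= 18/40 × 100
= 45.0%

45.0%


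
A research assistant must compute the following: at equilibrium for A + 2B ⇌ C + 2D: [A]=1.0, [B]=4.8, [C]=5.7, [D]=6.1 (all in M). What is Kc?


Kc = [C][D]^2/([A][B]^2)
= (5.7^1 × 6.1^2)/(1.0^1 × 4.8^2)
= 212.097/23.04
= 9.206

9.206


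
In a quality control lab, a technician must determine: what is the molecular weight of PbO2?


M(PbO2) = 1×207.2 + 2×16.0
= 207.2 + 32.0
= 239.2 g/mol

239.2 g/mol


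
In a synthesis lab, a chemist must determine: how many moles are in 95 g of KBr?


M(KBr) = 119.0 g/mol
n = mass/M = 95/119.0 = 0.7983 mol

0.7983 mol


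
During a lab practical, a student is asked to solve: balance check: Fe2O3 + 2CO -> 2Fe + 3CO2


Equation: Fe2O3 + 2CO -> 2Fe + 3CO2
Check atoms: C: 2≠3, Fe: 2=2, O: 5≠6
Not balanced

No, not balanced


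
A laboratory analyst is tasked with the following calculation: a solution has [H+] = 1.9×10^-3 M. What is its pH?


pH = -log10([H+]) = -log10(1.9×10^-3)
= 3 - log10(1.9)
= 3 - 0.28
= 2.72

2.72


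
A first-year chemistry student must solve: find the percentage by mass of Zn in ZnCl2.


M(ZnCl2) = 1×65.38 + 2×35.45 = 136.28 g/mol
Mass of Zn = 1 × 65.38 = 65.38 g/mol
% Zn = 65.38/136.28 × 100 = 47.97%

47.97%


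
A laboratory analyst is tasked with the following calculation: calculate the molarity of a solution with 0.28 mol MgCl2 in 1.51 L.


M = n/V = 0.28/1.51 = 0.185 mol/L

0.185 M


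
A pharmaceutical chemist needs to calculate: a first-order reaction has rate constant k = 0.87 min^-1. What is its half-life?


t½ = ln2/k = 0.693147/(0.87 min^-1)
= 0.7967 min

0.7967 min


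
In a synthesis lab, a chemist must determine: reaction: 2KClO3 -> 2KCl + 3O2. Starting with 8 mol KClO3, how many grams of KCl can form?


Mole ratio KCl:KClO3 = 2:2
n(KCl) = 8 × 2/2 = 8.000 mol
mass = 8.000 × 74.55 = 596.4 g

596.4 g


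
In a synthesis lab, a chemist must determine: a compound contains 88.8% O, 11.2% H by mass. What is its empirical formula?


Assume 100 g sample. Moles of each element:
  O: 88.8/16.0 = 5.55 mol
  H: 11.2/1.008 = 11.111 mol
Divide by smallest (5.55):
  O: 5.55/5.55 = 1.0
  H: 11.111/5.55 = 2.0
Empirical formula: H2O

H2O


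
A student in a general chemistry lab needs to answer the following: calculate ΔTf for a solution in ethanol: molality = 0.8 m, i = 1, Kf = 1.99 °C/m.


ΔTf = Kf × m × i
= 1.99 × 0.8 × 1
= 1.592 °C

1.592 °C


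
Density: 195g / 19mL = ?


ρ = mass/volume
= 195/19
= 10.263 g/mL

10.263 g/mL


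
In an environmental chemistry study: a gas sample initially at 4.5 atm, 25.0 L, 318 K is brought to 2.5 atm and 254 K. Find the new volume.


P1V1/T1 = P2V2/T2
V2 = P1V1T2/(T1P2)
= 4.5×25.0×254/(318×2.5)
= 35.943 L

35.943 L


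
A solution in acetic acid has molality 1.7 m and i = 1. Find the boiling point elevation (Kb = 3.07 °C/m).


ΔTb = Kb × m × i
= 3.07 × 1.7 × 1
= 5.219 °C

5.219 °C


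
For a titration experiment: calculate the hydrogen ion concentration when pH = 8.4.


[H+] = 10^(-pH) = 10^(-8.4)
= 3.98×10^-9 M

3.98×10^-9 M


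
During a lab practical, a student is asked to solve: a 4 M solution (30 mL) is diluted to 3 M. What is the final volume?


C1V1 = C2V2
4 × 30 = 3 × V2
V2 = 120/3 = 40.0 mL

40.0 mL


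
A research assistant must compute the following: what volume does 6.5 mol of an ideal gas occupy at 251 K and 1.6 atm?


PV = nRT  (R = 0.08206 L·atm/(mol·K))
V = nRT/P = 6.5×0.08206×251/1.6
= 83.676 L

83.676 L


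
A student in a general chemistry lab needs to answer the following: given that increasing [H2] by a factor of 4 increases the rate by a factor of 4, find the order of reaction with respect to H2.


rate ∝ [H2]^n
4^n = 4 → n = 1
Order in H2: 1

1


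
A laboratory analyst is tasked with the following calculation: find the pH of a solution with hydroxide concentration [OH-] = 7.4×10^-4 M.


pOH = -log10([OH-]) = -log10(7.4×10^-4)
= 4 - log10(7.4) = 3.13
pH = 14 - pOH = 14 - 3.13 = 10.87

10.87


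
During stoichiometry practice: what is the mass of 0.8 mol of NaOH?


M(NaOH) = 40.0 g/mol
mass = n × M = 0.8 × 40.0 = 32.00 g

32.00 g


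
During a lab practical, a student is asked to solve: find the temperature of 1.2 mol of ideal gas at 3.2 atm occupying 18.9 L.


PV = nRT  (R = 0.08206 L·atm/(mol·K))
T = PV/(nR) = 3.2×18.9/(1.2×0.08206)
= 60.48/0.098472
= 614.18 K

614.18 K


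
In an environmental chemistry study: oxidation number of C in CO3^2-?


x + 3(-2) = -2, so x = +4
Oxidation number: +4

+4


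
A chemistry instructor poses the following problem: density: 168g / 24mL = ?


ρ = mass/volume
= 168/24
= 7.0 g/mL

7.0 g/mL


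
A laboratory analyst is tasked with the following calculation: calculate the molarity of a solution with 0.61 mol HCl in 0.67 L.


M = n/V = 0.61/0.67 = 0.910 mol/L

0.910 M


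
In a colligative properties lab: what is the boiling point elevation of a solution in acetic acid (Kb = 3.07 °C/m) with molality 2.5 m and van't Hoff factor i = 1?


ΔTb = Kb × m × i
= 3.07 × 2.5 × 1
= 7.675 °C

7.675 °C


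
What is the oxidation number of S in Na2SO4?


2(+1) + x + 4(-2) = 0, so x = +6
Oxidation number: +6

+6


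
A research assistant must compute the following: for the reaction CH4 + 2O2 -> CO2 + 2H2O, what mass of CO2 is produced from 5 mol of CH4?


Mole ratio CO2:CH4 = 1:1
n(CO2) = 5 × 1/1 = 5.000 mol
mass = 5.000 × 44.01 = 220.05 g

220.05 g


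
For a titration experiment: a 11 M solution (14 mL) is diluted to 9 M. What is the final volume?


C1V1 = C2V2
11 × 14 = 9 × V2
V2 = 154/9 = 17.11 mL

17.11 mL


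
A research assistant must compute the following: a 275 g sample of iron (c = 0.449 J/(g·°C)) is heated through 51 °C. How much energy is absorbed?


q = mcΔT = 275 × 0.449 × 51
= 6297.23 J

6297.23 J


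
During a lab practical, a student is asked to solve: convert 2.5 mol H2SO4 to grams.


M(H2SO4) = 98.09 g/mol
mass = n × M = 2.5 × 98.09 = 245.23 g

245.23 g


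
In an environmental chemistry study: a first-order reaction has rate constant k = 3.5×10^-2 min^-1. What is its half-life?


t½ = ln2/k = 0.693147/(3.5×10^-2 min^-1)
= 19.80 min

19.80 min


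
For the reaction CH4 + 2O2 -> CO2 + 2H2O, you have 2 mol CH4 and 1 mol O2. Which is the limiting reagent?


Mole ratio available / coefficient:
  CH4: 2/1 = 2.000
  O2: 1/2 = 0.500
Smaller ratio is limiting.

O2


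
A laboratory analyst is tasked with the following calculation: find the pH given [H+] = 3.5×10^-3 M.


pH = -log10([H+]) = -log10(3.5×10^-3)
= 3 - log10(3.5)
= 3 - 0.54
= 2.46

2.46


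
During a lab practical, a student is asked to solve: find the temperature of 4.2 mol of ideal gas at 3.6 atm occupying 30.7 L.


PV = nRT  (R = 0.08206 L·atm/(mol·K))
T = PV/(nR) = 3.6×30.7/(4.2×0.08206)
= 110.52/0.344652
= 320.67 K

320.67 K


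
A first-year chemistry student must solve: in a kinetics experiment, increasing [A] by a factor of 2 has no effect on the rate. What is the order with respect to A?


rate ∝ [A]^n
rate ∝ [A]^0
Order in A: 0

0


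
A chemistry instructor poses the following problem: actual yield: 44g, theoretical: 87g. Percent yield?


% yield = actual/theoretical × 100
= 44/87 × 100
= 50.57%

50.57%


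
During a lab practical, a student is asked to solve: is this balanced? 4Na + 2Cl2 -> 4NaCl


Equation: 4Na + 2Cl2 -> 4NaCl
Check atoms: Cl: 4=4, Na: 4=4
Balanced

Yes, balanced


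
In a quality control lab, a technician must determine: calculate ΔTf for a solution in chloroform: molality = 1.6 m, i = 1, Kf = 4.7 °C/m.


ΔTf = Kf × m × i
= 4.7 × 1.6 × 1
= 7.52 °C

7.52 °C


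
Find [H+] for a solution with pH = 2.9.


[H+] = 10^(-pH) = 10^(-2.9)
= 1.26×10^-3 M

1.26×10^-3 M


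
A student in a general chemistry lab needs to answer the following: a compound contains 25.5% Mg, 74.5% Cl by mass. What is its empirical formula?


Assume 100 g sample. Moles of each element:
  Mg: 25.5/24.31 = 1.049 mol
  Cl: 74.5/35.45 = 2.102 mol
Divide by smallest (1.049):
  Mg: 1.049/1.049 = 1.0
  Cl: 2.102/1.049 = 2.0
Empirical formula: MgCl2

MgCl2


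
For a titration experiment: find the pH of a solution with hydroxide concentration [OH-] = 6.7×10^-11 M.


pOH = -log10([OH-]) = -log10(6.7×10^-11)
= 11 - log10(6.7) = 10.17
pH = 14 - pOH = 14 - 10.17 = 3.83

3.83


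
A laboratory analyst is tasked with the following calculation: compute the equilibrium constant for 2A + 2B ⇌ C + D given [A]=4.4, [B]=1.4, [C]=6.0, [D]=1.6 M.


Kc = [C][D]/([A]^2[B]^2)
= (6.0^1 × 1.6^1)/(4.4^2 × 1.4^2)
= 9.6/37.9456
= 0.2530

0.2530


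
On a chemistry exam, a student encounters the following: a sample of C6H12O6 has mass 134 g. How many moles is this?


M(C6H12O6) = 180.16 g/mol
n = mass/M = 134/180.16 = 0.7438 mol

0.7438 mol


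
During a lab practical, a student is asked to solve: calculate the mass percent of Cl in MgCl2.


M(MgCl2) = 1×24.31 + 2×35.45 = 95.21 g/mol
Mass of Cl = 2 × 35.45 = 70.90 g/mol
% Cl = 70.90/95.21 × 100 = 74.47%

74.47%


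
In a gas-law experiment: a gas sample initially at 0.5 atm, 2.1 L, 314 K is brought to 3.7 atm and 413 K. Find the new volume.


P1V1/T1 = P2V2/T2
V2 = P1V1T2/(T1P2)
= 0.5×2.1×413/(314×3.7)
= 0.373 L

0.373 L


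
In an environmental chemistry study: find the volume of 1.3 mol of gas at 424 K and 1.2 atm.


PV = nRT  (R = 0.08206 L·atm/(mol·K))
V = nRT/P = 1.3×0.08206×424/1.2
= 37.693 L

37.693 L


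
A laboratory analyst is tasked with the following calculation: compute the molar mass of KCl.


M(KCl) = 1×39.1 + 1×35.45
= 39.1 + 35.45
= 74.55 g/mol

74.55 g/mol


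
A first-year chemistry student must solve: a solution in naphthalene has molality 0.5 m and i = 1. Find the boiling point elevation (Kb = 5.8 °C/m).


ΔTb = Kb × m × i
= 5.8 × 0.5 × 1
= 2.9 °C

2.9 °C
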